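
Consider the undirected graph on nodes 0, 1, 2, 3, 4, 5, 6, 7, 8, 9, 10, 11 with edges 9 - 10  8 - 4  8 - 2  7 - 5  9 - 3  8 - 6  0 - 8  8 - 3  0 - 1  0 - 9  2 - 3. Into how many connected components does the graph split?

3

11 is isolated — a component by itself.
Starting from 5 we can reach 5, 7. That is one component of size 2.
Starting from 0 we can reach 0, 1, 2, 3, 4, 6, 8, 9, 10. That is one component of size 9.
Total: 3 components.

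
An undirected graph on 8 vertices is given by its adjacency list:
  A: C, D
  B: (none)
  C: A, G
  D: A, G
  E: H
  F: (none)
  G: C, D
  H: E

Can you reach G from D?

From D we can reach A, C, D, G, which includes G.

Yes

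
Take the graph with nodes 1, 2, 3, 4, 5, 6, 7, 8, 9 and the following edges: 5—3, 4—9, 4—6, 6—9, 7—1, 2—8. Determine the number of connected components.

4

Starting from 1 we can reach 1, 7. That is one component of size 2.
Starting from 3 we can reach 3, 5. That is one component of size 2.
Starting from 2 we can reach 2, 8. That is one component of size 2.
Starting from 4 we can reach 4, 6, 9. That is one component of size 3.
Total: 4 components.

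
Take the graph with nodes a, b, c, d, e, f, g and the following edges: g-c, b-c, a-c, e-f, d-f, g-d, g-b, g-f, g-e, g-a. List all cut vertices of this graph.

g

Removing g increases the component count from 1 to 2, so g is a cut vertex.
By contrast removing f leaves 1 component; it is not a cut vertex. No other vertex is a cut vertex either.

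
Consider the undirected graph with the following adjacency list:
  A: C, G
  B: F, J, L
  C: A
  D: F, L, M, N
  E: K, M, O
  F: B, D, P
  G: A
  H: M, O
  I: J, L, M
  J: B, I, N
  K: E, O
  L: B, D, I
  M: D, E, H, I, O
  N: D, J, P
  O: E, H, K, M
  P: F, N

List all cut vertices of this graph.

A, M

Removing A increases the component count from 2 to 3, so A is a cut vertex.
Removing M increases the component count from 2 to 3, so M is a cut vertex.
By contrast removing K leaves 2 components; it is not a cut vertex. No other vertex is a cut vertex either.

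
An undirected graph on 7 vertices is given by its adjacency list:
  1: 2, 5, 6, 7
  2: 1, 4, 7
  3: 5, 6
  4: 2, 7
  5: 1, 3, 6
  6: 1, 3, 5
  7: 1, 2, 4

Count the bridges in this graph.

0

The edges on the cycle 1-5-3-6-1 are not bridges since each lies on that cycle.
Every edge lies on some cycle, so there are no bridges.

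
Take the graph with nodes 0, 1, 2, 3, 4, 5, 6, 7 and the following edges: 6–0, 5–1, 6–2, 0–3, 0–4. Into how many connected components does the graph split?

3

7 is isolated — a component by itself.
Starting from 1 we can reach 1, 5. That is one component of size 2.
Starting from 0 we can reach 0, 2, 3, 4, 6. That is one component of size 5.
Total: 3 components.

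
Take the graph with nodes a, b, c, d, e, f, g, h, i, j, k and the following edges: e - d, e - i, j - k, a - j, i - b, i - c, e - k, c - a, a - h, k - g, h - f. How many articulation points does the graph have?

5

Removing a increases the component count from 1 to 2, so a is a cut vertex.
Removing e increases the component count from 1 to 2, so e is a cut vertex.
Removing h increases the component count from 1 to 2, so h is a cut vertex.
Likewise i, k are cut vertices.
By contrast removing b leaves 1 component; it is not a cut vertex. No other vertex is a cut vertex either.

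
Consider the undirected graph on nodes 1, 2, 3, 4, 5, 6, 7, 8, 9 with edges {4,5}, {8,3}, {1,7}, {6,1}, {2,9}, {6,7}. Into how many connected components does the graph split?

Starting from 3 we can reach 3, 8. That is one component of size 2.
Starting from 4 we can reach 4, 5. That is one component of size 2.
Starting from 2 we can reach 2, 9. That is one component of size 2.
Starting from 1 we can reach 1, 6, 7. That is one component of size 3.
Total: 4 components.

4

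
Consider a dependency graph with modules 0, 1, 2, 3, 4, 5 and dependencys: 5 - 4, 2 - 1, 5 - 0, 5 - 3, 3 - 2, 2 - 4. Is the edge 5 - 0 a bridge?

Yes

Removing 5 - 0 leaves no path between 5 and 0: the component count goes from 1 to 2. So it is a bridge.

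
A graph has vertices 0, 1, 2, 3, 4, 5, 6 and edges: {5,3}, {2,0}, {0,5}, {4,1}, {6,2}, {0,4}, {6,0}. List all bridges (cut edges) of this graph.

The edges on the cycle 6-2-0-6 are not bridges since each lies on that cycle.
But removing 4—0 disconnects 4 from 0; removing 5—3 disconnects 5 from 3; removing 4—1 disconnects 4 from 1; removing 5—0 disconnects 5 from 0 — these are bridges.

0-4, 0-5, 1-4, 3-5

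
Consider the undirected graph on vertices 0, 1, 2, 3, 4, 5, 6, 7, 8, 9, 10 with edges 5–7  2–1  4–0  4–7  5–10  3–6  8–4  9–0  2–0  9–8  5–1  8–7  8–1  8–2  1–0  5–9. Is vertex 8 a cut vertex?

Deleting 8 leaves 2 components (was 2), so 8 is not a cut vertex.

No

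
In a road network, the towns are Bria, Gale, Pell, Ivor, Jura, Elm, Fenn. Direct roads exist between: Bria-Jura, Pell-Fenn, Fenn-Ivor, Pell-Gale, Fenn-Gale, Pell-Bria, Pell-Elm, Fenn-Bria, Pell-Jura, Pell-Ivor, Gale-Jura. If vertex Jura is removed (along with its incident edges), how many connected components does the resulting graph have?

With Jura gone, the remaining components are: {Elm, Bria, Fenn, Gale, Ivor, Pell}.
That is 1 component.

1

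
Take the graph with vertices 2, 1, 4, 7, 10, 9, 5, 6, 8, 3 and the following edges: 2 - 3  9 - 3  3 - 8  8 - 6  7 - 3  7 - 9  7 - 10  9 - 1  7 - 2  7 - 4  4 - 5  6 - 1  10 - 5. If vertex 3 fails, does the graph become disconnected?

Deleting 3 leaves 1 component (was 1) (its neighbors 2, 7, 8, 9 remain connected to each other), so 3 is not a cut vertex.

No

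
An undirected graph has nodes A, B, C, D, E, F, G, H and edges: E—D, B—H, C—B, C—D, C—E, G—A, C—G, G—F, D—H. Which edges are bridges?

The edges on the cycle C-B-H-D-C are not bridges since each lies on that cycle.
But removing G—A disconnects G from A; removing G—F disconnects G from F; removing G—C disconnects G from C — these are bridges.

A-G, C-G, F-G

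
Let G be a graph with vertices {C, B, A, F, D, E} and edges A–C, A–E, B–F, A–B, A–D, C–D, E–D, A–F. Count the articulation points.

1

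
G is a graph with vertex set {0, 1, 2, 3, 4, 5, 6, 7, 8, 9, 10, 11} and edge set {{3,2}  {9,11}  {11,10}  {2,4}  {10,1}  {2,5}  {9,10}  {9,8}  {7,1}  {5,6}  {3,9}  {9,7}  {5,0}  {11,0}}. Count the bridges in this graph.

The edges on the cycle 9-11-10-1-7-9 are not bridges since each lies on that cycle.
But removing 4–2 disconnects 4 from 2; removing 9–8 disconnects 9 from 8; removing 6–5 disconnects 6 from 5 — these are bridges.
That makes 3 bridges.

3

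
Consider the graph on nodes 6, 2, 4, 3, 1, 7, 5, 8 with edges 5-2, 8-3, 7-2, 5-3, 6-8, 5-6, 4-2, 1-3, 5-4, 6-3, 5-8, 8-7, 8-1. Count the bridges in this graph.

0

The edges on the cycle 5-6-3-5 are not bridges since each lies on that cycle.
Every edge lies on some cycle, so there are no bridges.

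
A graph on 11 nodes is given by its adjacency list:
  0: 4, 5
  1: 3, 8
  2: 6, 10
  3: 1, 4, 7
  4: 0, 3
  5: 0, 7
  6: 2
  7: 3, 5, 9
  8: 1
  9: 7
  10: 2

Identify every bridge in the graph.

1-3, 1-8, 10-2, 2-6, 7-9

The edges on the cycle 0-4-3-7-5-0 are not bridges since each lies on that cycle.
But removing 2-10 disconnects 2 from 10; removing 3-1 disconnects 3 from 1; removing 6-2 disconnects 6 from 2; removing 1-8 disconnects 1 from 8 — these are bridges.
In total 5 edges are bridges.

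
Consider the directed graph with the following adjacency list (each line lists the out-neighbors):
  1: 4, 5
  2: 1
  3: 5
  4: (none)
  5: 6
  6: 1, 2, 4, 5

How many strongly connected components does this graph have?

3

{1, 2, 5, 6} are all mutually reachable — one SCC of size 4.
{4} is an SCC by itself.
{3} is an SCC by itself.
That gives 3 strongly connected components.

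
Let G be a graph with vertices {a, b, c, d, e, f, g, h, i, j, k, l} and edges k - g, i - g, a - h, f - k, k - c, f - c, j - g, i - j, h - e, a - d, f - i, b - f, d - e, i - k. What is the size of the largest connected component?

7

l is isolated — a component by itself.
Starting from a we can reach a, d, e, h. That is one component of size 4.
Starting from b we can reach b, c, f, g, i, j, k. That is one component of size 7.
The largest has 7 vertices.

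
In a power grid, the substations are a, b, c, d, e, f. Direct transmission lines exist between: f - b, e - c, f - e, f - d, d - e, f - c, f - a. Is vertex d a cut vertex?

Deleting d leaves 1 component (was 1) (its neighbors e, f remain connected to each other), so d is not a cut vertex.

No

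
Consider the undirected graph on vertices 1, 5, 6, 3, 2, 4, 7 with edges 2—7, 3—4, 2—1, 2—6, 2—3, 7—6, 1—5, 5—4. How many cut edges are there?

The edges on the cycle 2-7-6-2 are not bridges since each lies on that cycle.
Every edge lies on some cycle, so there are no bridges.

0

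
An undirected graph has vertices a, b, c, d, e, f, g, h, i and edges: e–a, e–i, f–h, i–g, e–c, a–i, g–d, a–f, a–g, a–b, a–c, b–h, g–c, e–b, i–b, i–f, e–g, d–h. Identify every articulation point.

none

Removing d, for instance, still leaves 1 component. No single vertex removal increases the component count — the graph has no articulation points.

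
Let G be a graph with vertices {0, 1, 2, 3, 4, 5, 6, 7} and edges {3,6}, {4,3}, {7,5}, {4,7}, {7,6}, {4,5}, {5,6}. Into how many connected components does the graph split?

4

1 is isolated — a component by itself.
0 is isolated — a component by itself.
2 is isolated — a component by itself.
Starting from 3 we can reach 3, 4, 5, 6, 7. That is one component of size 5.
Total: 4 components.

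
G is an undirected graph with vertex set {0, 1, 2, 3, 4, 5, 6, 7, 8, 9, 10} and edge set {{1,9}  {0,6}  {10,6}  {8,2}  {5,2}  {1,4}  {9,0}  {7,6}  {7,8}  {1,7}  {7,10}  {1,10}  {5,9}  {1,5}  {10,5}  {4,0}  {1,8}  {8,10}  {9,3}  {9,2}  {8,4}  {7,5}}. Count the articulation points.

1

Removing 9 increases the component count from 1 to 2, so 9 is a cut vertex.
By contrast removing 10 leaves 1 component; it is not a cut vertex. No other vertex is a cut vertex either.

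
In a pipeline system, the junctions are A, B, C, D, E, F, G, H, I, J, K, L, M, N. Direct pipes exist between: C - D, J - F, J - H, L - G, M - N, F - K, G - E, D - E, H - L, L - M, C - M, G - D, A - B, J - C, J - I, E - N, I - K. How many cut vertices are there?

Removing J increases the component count from 2 to 3, so J is a cut vertex.
By contrast removing G leaves 2 components; it is not a cut vertex. No other vertex is a cut vertex either.

1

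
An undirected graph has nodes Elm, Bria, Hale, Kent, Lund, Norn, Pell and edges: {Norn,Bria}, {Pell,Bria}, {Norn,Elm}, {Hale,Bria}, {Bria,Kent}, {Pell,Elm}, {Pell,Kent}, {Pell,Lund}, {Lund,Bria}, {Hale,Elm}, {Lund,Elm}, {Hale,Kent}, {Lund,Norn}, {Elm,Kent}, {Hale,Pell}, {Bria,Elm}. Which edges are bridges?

The edges on the cycle Pell-Lund-Norn-Elm-Kent-Bria-Pell are not bridges since each lies on that cycle.
Every edge lies on some cycle, so there are no bridges.

none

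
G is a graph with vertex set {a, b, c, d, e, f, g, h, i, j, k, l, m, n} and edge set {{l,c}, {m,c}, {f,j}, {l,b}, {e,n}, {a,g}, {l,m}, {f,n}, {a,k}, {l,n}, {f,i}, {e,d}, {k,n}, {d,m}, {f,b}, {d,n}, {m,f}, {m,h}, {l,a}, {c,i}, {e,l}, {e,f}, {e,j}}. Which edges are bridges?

The edges on the cycle e-d-m-f-b-l-e are not bridges since each lies on that cycle.
But removing a—g disconnects a from g; removing h—m disconnects h from m — these are bridges.

a-g, h-m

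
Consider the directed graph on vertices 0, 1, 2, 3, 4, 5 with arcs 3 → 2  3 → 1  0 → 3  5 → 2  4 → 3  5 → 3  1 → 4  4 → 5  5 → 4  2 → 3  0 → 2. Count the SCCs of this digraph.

2

{1, 2, 3, 4, 5} are all mutually reachable — one SCC of size 5.
{0} is an SCC by itself.
That gives 2 strongly connected components.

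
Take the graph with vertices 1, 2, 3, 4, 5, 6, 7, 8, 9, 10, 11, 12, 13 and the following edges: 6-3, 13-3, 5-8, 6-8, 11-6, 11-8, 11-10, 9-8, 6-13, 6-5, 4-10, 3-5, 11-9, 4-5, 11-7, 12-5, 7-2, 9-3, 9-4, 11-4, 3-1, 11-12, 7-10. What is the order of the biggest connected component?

13

Starting from 1 we can reach 1, 2, 3, 4, 5, 6, 7, 8, 9, 10, 11, 12, 13. That is one component of size 13.
The largest has 13 vertices.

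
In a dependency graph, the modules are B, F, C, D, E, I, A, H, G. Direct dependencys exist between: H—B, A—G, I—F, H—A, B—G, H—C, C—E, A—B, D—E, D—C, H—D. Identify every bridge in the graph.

F-I

The edges on the cycle H-A-G-B-H are not bridges since each lies on that cycle.
But removing F—I disconnects F from I — this is a bridge.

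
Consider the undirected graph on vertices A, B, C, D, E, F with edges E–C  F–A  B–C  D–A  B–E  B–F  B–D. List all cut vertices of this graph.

B

Removing B increases the component count from 1 to 2, so B is a cut vertex.
By contrast removing A leaves 1 component; it is not a cut vertex. No other vertex is a cut vertex either.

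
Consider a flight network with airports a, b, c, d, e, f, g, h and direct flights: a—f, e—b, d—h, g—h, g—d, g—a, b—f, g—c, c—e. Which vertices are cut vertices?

g

Removing g increases the component count from 1 to 2, so g is a cut vertex.
By contrast removing h leaves 1 component; it is not a cut vertex. No other vertex is a cut vertex either.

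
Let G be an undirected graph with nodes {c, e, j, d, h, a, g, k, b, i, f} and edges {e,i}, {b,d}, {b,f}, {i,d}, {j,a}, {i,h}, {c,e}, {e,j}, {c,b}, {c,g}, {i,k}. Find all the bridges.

The edges on the cycle c-e-i-d-b-c are not bridges since each lies on that cycle.
But removing e-j disconnects e from j; removing c-g disconnects c from g; removing b-f disconnects b from f; removing j-a disconnects j from a — these are bridges.
In total 6 edges are bridges.

a-j, b-f, c-g, e-j, h-i, i-k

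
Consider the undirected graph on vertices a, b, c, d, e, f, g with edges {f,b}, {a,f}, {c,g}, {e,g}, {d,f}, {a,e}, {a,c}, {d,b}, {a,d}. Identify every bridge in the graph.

none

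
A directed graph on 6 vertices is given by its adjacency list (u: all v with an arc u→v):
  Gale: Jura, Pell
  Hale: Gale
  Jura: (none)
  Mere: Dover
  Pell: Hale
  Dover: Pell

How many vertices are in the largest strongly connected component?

3

{Gale, Hale, Pell} are all mutually reachable — one SCC of size 3.
{Dover} is an SCC by itself.
{Jura} is an SCC by itself.
{Mere} is an SCC by itself.
The largest has 3 vertices.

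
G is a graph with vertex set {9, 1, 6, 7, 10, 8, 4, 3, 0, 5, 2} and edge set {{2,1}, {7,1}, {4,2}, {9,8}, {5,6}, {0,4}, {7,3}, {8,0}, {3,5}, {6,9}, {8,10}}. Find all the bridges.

10-8

The edges on the cycle 7-3-5-6-9-8-0-4-2-1-7 are not bridges since each lies on that cycle.
But removing 10—8 disconnects 10 from 8 — this is a bridge.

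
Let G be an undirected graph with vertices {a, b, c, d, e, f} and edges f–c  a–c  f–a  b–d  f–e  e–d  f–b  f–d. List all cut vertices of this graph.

f

Removing f increases the component count from 1 to 2, so f is a cut vertex.
By contrast removing d leaves 1 component; it is not a cut vertex. No other vertex is a cut vertex either.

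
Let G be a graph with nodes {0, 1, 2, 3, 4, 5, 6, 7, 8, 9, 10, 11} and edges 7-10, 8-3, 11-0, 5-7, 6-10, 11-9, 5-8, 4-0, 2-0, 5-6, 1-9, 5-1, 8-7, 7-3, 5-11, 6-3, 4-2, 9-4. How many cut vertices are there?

1

Removing 5 increases the component count from 1 to 2, so 5 is a cut vertex.
By contrast removing 6 leaves 1 component; it is not a cut vertex. No other vertex is a cut vertex either.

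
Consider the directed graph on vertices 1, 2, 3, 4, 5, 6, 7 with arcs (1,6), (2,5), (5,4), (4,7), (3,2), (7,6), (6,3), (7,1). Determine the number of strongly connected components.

{1, 2, 3, 4, 5, 6, 7} are all mutually reachable — one SCC of size 7.
That gives 1 strongly connected component.

1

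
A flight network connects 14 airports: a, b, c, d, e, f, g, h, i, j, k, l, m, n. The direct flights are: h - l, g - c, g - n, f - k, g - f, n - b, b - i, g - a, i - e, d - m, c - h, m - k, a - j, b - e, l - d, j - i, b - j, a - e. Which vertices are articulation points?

Removing g increases the component count from 1 to 2, so g is a cut vertex.
By contrast removing f leaves 1 component; it is not a cut vertex. No other vertex is a cut vertex either.

g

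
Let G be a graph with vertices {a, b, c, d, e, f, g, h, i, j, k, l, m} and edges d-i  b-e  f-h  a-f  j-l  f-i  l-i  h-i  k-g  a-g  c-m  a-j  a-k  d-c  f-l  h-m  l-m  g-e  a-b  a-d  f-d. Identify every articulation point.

a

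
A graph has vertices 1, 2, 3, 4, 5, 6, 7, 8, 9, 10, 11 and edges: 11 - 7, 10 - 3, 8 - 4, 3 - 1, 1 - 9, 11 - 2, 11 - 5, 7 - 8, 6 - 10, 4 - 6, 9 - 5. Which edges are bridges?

11-2

The edges on the cycle 11-7-8-4-6-10-3-1-9-5-11 are not bridges since each lies on that cycle.
But removing 11 - 2 disconnects 11 from 2 — this is a bridge.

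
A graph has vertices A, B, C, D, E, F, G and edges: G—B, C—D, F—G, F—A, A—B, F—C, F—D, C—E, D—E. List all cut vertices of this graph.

Removing F increases the component count from 1 to 2, so F is a cut vertex.
By contrast removing B leaves 1 component; it is not a cut vertex. No other vertex is a cut vertex either.

F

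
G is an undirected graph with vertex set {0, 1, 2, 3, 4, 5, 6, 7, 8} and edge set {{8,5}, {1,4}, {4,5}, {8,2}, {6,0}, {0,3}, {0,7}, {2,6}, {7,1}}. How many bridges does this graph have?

1

The edges on the cycle 8-2-6-0-7-1-4-5-8 are not bridges since each lies on that cycle.
But removing 3 - 0 disconnects 3 from 0 — this is a bridge.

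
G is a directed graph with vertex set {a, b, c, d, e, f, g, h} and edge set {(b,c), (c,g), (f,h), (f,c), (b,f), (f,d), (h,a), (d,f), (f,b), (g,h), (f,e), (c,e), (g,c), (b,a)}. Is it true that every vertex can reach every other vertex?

There is no directed path from h to d, so the graph is not strongly connected.

No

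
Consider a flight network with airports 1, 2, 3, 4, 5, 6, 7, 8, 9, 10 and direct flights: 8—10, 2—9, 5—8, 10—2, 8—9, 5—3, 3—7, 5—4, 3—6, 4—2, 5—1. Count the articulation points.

Removing 3 increases the component count from 1 to 3, so 3 is a cut vertex.
Removing 5 increases the component count from 1 to 3, so 5 is a cut vertex.
By contrast removing 4 leaves 1 component; it is not a cut vertex. No other vertex is a cut vertex either.

2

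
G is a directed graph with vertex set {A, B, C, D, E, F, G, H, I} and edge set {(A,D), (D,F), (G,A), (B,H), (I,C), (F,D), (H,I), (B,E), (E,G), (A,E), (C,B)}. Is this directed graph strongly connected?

There is no directed path from G to B, so the graph is not strongly connected.

No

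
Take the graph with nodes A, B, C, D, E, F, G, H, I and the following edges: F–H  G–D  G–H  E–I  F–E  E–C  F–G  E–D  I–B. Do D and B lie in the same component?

Yes

From D we can reach B, C, D, E, F, G, H, I, which includes B.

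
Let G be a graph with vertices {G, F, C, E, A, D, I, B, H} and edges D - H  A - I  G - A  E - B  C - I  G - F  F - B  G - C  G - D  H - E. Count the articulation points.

Removing G increases the component count from 1 to 2, so G is a cut vertex.
By contrast removing I leaves 1 component; it is not a cut vertex. No other vertex is a cut vertex either.

1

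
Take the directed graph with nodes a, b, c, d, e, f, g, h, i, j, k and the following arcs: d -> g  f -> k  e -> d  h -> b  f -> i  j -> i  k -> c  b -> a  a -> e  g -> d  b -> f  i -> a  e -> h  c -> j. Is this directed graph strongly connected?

No

There is no directed path from g to j, so the graph is not strongly connected.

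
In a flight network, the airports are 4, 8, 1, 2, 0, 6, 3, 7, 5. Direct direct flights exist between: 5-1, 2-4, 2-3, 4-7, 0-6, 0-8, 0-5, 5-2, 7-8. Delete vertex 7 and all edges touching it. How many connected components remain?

With 7 gone, the remaining components are: {0, 1, 2, 3, 4, 5, 6, 8}.
That is 1 component.

1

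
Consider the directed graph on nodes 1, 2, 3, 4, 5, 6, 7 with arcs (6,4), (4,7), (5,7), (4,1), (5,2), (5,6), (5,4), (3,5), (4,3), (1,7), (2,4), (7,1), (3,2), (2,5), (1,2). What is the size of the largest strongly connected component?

7

{1, 2, 3, 4, 5, 6, 7} are all mutually reachable — one SCC of size 7.
The largest has 7 vertices.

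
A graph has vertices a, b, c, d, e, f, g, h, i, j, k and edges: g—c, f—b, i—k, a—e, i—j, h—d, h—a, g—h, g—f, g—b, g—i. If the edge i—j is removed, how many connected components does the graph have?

2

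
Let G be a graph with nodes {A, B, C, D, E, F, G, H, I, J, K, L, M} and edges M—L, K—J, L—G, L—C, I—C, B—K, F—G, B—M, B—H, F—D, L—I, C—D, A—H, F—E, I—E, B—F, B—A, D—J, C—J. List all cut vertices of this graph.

B

Removing B increases the component count from 1 to 2, so B is a cut vertex.
By contrast removing I leaves 1 component; it is not a cut vertex. No other vertex is a cut vertex either.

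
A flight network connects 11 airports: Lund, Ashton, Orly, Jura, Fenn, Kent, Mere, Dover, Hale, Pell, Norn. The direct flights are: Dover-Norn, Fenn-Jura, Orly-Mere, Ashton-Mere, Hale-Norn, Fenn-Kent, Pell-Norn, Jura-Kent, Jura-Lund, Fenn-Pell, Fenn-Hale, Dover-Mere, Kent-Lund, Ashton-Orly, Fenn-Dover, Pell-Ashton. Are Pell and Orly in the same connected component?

From Pell we can reach Fenn, Hale, Jura, Kent, Lund, Mere, Norn, Orly, Pell, Dover, Ashton, which includes Orly.

Yes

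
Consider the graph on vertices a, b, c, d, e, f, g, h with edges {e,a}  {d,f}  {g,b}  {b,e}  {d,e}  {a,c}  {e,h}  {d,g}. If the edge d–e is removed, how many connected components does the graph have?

d and e are still connected via d-g-b-e, so the component count stays at 1.

1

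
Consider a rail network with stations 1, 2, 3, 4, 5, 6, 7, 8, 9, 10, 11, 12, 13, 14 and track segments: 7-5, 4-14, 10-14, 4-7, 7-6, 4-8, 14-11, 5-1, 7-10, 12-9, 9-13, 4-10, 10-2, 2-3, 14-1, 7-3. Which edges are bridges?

11-14, 12-9, 13-9, 4-8, 6-7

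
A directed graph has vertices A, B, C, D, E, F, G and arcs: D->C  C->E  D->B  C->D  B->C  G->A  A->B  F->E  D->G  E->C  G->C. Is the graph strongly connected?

There is no directed path from C to F, so the graph is not strongly connected.

No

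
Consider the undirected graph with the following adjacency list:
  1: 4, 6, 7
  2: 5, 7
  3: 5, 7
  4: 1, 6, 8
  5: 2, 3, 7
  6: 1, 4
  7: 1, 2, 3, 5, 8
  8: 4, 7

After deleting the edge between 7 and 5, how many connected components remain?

7 and 5 are still connected via 7-2-5, so the component count stays at 1.

1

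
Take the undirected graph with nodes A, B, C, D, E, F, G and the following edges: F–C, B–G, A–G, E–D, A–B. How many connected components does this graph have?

3

Starting from D we can reach D, E. That is one component of size 2.
Starting from C we can reach C, F. That is one component of size 2.
Starting from A we can reach A, B, G. That is one component of size 3.
Total: 3 components.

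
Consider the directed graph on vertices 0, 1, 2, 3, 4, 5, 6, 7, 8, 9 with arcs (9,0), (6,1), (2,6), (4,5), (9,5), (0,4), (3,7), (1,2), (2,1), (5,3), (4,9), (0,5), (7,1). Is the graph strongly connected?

There is no directed path from 5 to 4, so the graph is not strongly connected.

No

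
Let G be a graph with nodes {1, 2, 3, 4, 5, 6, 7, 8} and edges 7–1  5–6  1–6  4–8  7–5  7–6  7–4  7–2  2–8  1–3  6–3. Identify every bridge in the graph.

The edges on the cycle 7-1-3-6-7 are not bridges since each lies on that cycle.
Every edge lies on some cycle, so there are no bridges.

none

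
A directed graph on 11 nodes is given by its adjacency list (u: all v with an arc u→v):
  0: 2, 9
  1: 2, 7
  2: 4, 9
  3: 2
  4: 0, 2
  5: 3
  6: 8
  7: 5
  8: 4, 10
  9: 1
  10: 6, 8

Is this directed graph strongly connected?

No

There is no directed path from 0 to 10, so the graph is not strongly connected.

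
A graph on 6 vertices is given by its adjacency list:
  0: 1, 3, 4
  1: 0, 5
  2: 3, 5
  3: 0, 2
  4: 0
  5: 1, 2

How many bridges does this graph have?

1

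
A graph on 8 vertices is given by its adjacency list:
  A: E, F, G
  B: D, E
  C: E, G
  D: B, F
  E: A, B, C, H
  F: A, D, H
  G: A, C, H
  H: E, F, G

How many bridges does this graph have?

The edges on the cycle A-G-H-F-D-B-E-A are not bridges since each lies on that cycle.
Every edge lies on some cycle, so there are no bridges.

0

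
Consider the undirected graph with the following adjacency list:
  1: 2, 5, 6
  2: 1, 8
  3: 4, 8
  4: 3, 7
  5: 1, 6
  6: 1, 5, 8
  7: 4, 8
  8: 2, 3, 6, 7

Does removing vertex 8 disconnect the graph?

Yes

Deleting 8 raises the number of components from 1 to 2, so 8 is a cut vertex.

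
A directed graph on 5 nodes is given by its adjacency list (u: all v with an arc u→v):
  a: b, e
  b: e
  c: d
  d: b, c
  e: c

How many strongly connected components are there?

2

{b, c, d, e} are all mutually reachable — one SCC of size 4.
{a} is an SCC by itself.
That gives 2 strongly connected components.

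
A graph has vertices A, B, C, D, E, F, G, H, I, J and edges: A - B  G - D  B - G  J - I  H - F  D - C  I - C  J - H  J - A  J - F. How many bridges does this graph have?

0

The edges on the cycle J-H-F-J are not bridges since each lies on that cycle.
Every edge lies on some cycle, so there are no bridges.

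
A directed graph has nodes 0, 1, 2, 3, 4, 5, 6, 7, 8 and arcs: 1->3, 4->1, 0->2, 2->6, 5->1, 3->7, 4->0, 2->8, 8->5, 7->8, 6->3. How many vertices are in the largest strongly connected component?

5

{1, 3, 5, 7, 8} are all mutually reachable — one SCC of size 5.
{6} is an SCC by itself.
{0} is an SCC by itself.
{2} is an SCC by itself.
{4} is an SCC by itself.
The largest has 5 vertices.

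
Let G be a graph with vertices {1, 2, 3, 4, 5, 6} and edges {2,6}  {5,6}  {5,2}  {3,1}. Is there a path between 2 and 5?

Yes

From 2 we can reach 2, 5, 6, which includes 5.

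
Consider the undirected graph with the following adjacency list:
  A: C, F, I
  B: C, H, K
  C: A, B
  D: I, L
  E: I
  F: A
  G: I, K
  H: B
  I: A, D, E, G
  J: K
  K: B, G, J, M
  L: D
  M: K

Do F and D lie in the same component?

From F we can reach A, B, C, D, E, F, G, H, I, J, K, L, M, which includes D.

Yes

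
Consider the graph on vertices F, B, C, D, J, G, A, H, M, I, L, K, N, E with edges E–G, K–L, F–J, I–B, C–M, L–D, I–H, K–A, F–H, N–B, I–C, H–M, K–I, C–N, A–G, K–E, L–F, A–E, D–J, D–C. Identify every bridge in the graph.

none

The edges on the cycle L-D-J-F-L are not bridges since each lies on that cycle.
Every edge lies on some cycle, so there are no bridges.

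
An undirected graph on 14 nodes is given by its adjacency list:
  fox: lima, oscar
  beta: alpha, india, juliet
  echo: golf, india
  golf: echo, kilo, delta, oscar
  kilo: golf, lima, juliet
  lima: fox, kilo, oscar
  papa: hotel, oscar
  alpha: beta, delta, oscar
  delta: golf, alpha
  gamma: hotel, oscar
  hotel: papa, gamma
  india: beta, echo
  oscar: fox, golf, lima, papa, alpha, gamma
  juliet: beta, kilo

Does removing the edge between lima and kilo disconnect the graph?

No

After removing lima-kilo, the path lima-oscar-golf-kilo still connects them, so the edge is not a bridge.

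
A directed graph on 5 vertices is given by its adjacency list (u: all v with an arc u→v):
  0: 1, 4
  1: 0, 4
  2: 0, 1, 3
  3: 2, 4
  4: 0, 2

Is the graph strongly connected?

Yes

From 1 we can reach every vertex (0, 1, 2, 3, 4), and every vertex can reach 1 (0, 1, 2, 3, 4). So the whole graph is one strongly connected component.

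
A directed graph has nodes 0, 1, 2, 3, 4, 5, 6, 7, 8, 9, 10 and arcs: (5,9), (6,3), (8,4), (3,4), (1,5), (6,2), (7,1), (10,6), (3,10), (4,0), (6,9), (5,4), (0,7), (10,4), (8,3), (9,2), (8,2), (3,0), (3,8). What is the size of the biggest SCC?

5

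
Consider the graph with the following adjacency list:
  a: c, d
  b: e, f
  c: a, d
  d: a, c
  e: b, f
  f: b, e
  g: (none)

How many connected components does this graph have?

3

g is isolated — a component by itself.
Starting from a we can reach a, c, d. That is one component of size 3.
Starting from b we can reach b, e, f. That is one component of size 3.
Total: 3 components.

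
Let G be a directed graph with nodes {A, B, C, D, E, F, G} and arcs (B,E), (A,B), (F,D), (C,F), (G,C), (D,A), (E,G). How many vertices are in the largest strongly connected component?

7

{A, B, C, D, E, F, G} are all mutually reachable — one SCC of size 7.
The largest has 7 vertices.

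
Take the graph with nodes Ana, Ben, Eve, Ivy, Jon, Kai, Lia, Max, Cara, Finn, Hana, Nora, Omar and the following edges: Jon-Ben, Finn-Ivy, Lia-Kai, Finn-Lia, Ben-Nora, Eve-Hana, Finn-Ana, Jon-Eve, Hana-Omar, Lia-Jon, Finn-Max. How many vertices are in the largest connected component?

12

Cara is isolated — a component by itself.
Starting from Ana we can reach Ana, Ben, Eve, Ivy, Jon, Kai, Lia, Max, Finn, Hana, Nora, Omar. That is one component of size 12.
The largest has 12 vertices.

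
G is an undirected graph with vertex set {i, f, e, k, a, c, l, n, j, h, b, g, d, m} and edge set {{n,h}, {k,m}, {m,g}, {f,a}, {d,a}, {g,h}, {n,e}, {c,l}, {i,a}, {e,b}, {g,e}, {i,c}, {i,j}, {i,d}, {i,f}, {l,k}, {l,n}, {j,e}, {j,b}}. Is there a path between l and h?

From l we can reach a, b, c, d, e, f, g, h, i, j, k, l, m, n, which includes h.

Yes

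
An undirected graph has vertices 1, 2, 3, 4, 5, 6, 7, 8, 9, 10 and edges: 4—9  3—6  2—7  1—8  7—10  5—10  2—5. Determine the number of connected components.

4

Starting from 4 we can reach 4, 9. That is one component of size 2.
Starting from 1 we can reach 1, 8. That is one component of size 2.
Starting from 3 we can reach 3, 6. That is one component of size 2.
Starting from 2 we can reach 2, 5, 7, 10. That is one component of size 4.
Total: 4 components.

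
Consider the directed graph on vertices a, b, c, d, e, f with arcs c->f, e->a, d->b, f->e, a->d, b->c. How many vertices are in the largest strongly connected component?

6

{a, b, c, d, e, f} are all mutually reachable — one SCC of size 6.
The largest has 6 vertices.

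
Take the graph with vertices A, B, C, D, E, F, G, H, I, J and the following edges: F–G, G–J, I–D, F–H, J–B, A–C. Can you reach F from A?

The component containing A is {A, C}, and F is not in it.

No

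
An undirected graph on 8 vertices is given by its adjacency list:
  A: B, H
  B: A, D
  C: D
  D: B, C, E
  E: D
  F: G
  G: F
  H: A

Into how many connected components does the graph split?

2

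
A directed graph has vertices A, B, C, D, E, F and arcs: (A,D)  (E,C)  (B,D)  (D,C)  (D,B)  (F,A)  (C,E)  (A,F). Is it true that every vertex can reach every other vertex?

There is no directed path from E to D, so the graph is not strongly connected.

No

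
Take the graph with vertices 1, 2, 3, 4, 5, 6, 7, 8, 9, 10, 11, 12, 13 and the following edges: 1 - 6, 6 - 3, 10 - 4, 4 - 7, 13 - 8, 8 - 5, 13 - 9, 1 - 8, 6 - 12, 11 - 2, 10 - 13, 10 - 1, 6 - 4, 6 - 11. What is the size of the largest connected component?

Starting from 1 we can reach 1, 2, 3, 4, 5, 6, 7, 8, 9, 10, 11, 12, 13. That is one component of size 13.
The largest has 13 vertices.

13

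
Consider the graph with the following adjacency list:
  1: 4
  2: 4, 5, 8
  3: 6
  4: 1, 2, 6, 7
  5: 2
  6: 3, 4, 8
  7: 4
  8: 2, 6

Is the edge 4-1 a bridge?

Removing 4-1 leaves no path between 4 and 1: the component count goes from 1 to 2. So it is a bridge.

Yes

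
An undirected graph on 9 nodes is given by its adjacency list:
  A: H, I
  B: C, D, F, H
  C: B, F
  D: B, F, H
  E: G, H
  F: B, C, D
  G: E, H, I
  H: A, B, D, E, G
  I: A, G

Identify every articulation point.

Removing H increases the component count from 1 to 2, so H is a cut vertex.
By contrast removing D leaves 1 component; it is not a cut vertex. No other vertex is a cut vertex either.

H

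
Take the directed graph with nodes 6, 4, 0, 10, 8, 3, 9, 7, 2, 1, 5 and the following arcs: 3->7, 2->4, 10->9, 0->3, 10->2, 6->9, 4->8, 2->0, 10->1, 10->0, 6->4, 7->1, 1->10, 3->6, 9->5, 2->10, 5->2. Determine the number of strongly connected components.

3

{0, 1, 2, 3, 5, 6, 7, 9, 10} are all mutually reachable — one SCC of size 9.
{4} is an SCC by itself.
{8} is an SCC by itself.
That gives 3 strongly connected components.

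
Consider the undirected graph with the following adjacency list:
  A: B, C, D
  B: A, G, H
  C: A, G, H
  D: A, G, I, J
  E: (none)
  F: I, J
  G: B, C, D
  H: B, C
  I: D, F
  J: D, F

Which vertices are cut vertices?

D

Removing D increases the component count from 2 to 3, so D is a cut vertex.
By contrast removing J leaves 2 components; it is not a cut vertex. No other vertex is a cut vertex either.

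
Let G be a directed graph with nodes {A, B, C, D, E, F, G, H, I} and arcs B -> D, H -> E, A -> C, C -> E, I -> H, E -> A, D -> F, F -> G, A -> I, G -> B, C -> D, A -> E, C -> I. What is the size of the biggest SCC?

5

{A, C, E, H, I} are all mutually reachable — one SCC of size 5.
{B, D, F, G} are all mutually reachable — one SCC of size 4.
The largest has 5 vertices.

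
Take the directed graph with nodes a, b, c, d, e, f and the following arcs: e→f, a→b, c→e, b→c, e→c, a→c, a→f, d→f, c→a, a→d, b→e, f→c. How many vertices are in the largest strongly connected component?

6

{a, b, c, d, e, f} are all mutually reachable — one SCC of size 6.
The largest has 6 vertices.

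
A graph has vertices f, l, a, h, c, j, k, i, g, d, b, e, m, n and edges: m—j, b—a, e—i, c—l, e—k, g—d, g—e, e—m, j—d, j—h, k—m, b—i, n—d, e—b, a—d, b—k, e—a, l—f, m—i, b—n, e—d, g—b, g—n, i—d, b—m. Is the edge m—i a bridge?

After removing m—i, the path m-e-i still connects them, so the edge is not a bridge.

No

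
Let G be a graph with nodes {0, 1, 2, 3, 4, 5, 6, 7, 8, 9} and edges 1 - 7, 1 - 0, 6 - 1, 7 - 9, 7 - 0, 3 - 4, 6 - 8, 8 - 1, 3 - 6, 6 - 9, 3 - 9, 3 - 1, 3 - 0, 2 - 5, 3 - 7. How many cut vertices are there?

1

Removing 3 increases the component count from 2 to 3, so 3 is a cut vertex.
By contrast removing 0 leaves 2 components; it is not a cut vertex. No other vertex is a cut vertex either.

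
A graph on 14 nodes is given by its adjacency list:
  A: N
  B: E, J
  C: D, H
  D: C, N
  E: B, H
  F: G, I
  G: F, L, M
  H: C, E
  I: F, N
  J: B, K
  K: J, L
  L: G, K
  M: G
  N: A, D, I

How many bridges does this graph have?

The edges on the cycle D-N-I-F-G-L-K-J-B-E-H-C-D are not bridges since each lies on that cycle.
But removing G-M disconnects G from M; removing N-A disconnects N from A — these are bridges.
That makes 2 bridges.

2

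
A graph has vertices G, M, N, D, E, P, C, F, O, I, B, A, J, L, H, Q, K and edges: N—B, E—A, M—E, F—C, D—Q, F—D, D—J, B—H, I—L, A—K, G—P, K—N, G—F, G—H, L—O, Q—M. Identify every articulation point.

Removing D increases the component count from 2 to 3, so D is a cut vertex.
Removing F increases the component count from 2 to 3, so F is a cut vertex.
Removing G increases the component count from 2 to 3, so G is a cut vertex.
Likewise L is a cut vertex.
By contrast removing H leaves 2 components; it is not a cut vertex. No other vertex is a cut vertex either.

D, F, G, L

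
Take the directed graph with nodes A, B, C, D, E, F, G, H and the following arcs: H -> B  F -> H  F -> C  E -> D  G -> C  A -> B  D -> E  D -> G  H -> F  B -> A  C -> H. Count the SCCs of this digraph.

4

{C, F, H} are all mutually reachable — one SCC of size 3.
{A, B} are all mutually reachable — one SCC of size 2.
{D, E} are all mutually reachable — one SCC of size 2.
{G} is an SCC by itself.
That gives 4 strongly connected components.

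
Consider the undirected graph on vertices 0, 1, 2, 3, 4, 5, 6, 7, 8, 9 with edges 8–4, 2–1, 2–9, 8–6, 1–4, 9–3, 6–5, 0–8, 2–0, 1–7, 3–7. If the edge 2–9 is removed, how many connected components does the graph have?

2 and 9 are still connected via 2-1-7-3-9, so the component count stays at 1.

1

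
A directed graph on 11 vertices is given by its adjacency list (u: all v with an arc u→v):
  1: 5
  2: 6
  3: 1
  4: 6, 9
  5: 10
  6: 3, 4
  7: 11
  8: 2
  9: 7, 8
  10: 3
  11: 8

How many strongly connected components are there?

2

{2, 4, 6, 7, 8, 9, 11} are all mutually reachable — one SCC of size 7.
{1, 3, 5, 10} are all mutually reachable — one SCC of size 4.
That gives 2 strongly connected components.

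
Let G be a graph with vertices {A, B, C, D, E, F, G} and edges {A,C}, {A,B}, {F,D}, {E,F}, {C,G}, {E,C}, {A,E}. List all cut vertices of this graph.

A, C, E, F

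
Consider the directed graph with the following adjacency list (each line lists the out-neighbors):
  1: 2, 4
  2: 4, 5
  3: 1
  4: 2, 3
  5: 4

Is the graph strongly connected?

From 3 we can reach every vertex (1, 2, 3, 4, 5), and every vertex can reach 3 (1, 2, 3, 4, 5). So the whole graph is one strongly connected component.

Yes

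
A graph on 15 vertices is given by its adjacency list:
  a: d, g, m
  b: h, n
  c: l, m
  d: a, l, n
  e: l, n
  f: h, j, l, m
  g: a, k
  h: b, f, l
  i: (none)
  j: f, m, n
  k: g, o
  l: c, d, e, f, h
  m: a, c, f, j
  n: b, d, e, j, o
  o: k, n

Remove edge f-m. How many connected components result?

f and m are still connected via f-j-m, so the component count stays at 2.

2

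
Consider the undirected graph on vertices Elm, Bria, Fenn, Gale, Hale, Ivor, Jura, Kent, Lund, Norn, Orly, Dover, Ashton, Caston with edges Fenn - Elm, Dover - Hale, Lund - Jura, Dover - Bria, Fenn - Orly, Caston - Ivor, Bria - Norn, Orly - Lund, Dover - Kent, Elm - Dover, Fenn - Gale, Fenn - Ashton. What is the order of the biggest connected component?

12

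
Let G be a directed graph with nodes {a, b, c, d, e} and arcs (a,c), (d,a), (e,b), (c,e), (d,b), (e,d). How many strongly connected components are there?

{a, c, d, e} are all mutually reachable — one SCC of size 4.
{b} is an SCC by itself.
That gives 2 strongly connected components.

2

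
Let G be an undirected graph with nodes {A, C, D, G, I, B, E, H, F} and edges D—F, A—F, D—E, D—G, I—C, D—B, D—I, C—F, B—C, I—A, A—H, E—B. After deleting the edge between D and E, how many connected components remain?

D and E are still connected via D-B-E, so the component count stays at 1.

1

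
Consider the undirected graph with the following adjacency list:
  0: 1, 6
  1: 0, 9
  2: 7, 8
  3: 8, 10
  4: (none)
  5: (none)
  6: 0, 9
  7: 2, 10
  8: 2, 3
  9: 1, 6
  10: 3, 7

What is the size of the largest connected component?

5

5 is isolated — a component by itself.
4 is isolated — a component by itself.
Starting from 0 we can reach 0, 1, 6, 9. That is one component of size 4.
Starting from 2 we can reach 2, 3, 7, 8, 10. That is one component of size 5.
The largest has 5 vertices.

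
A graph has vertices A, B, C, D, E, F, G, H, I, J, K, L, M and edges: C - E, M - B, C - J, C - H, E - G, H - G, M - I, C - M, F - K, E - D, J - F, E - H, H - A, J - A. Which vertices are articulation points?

C, E, F, J, M

Removing C increases the component count from 2 to 3, so C is a cut vertex.
Removing E increases the component count from 2 to 3, so E is a cut vertex.
Removing F increases the component count from 2 to 3, so F is a cut vertex.
Likewise J, M are cut vertices.
By contrast removing D leaves 2 components; it is not a cut vertex. No other vertex is a cut vertex either.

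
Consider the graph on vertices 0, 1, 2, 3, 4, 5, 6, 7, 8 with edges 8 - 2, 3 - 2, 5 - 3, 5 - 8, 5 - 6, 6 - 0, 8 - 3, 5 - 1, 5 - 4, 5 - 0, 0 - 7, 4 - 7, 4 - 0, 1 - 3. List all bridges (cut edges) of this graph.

The edges on the cycle 5-6-0-5 are not bridges since each lies on that cycle.
Every edge lies on some cycle, so there are no bridges.

none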